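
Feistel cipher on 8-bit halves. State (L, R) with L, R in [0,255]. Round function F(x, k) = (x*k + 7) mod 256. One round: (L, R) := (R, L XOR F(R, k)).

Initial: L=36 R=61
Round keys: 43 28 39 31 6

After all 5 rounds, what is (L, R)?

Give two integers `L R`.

Round 1 (k=43): L=61 R=98
Round 2 (k=28): L=98 R=130
Round 3 (k=39): L=130 R=183
Round 4 (k=31): L=183 R=178
Round 5 (k=6): L=178 R=132

Answer: 178 132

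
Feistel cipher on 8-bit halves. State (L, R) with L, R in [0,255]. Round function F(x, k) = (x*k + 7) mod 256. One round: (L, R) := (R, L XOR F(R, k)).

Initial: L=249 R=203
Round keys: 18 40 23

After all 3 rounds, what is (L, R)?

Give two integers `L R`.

Round 1 (k=18): L=203 R=180
Round 2 (k=40): L=180 R=236
Round 3 (k=23): L=236 R=143

Answer: 236 143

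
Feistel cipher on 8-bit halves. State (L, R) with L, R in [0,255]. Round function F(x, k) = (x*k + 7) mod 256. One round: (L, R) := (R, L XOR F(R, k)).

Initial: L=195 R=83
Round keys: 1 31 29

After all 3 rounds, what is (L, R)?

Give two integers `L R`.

Round 1 (k=1): L=83 R=153
Round 2 (k=31): L=153 R=221
Round 3 (k=29): L=221 R=137

Answer: 221 137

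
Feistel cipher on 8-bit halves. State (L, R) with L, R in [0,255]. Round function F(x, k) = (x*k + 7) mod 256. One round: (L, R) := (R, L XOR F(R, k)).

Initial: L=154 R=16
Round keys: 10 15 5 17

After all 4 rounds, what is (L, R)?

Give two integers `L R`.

Answer: 132 65

Derivation:
Round 1 (k=10): L=16 R=61
Round 2 (k=15): L=61 R=138
Round 3 (k=5): L=138 R=132
Round 4 (k=17): L=132 R=65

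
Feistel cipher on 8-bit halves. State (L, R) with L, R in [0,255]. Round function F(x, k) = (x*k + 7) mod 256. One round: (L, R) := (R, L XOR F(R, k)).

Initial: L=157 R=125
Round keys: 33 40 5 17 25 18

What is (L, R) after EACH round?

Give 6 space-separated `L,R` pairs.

Answer: 125,185 185,146 146,88 88,77 77,212 212,162

Derivation:
Round 1 (k=33): L=125 R=185
Round 2 (k=40): L=185 R=146
Round 3 (k=5): L=146 R=88
Round 4 (k=17): L=88 R=77
Round 5 (k=25): L=77 R=212
Round 6 (k=18): L=212 R=162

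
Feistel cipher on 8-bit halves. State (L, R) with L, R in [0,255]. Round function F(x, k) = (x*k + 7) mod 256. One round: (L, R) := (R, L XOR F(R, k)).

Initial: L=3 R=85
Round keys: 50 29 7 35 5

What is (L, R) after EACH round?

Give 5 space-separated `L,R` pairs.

Answer: 85,162 162,52 52,209 209,174 174,188

Derivation:
Round 1 (k=50): L=85 R=162
Round 2 (k=29): L=162 R=52
Round 3 (k=7): L=52 R=209
Round 4 (k=35): L=209 R=174
Round 5 (k=5): L=174 R=188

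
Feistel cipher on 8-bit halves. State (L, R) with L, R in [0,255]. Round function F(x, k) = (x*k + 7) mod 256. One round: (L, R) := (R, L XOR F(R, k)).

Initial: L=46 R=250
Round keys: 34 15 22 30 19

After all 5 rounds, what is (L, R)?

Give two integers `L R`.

Round 1 (k=34): L=250 R=21
Round 2 (k=15): L=21 R=184
Round 3 (k=22): L=184 R=194
Round 4 (k=30): L=194 R=123
Round 5 (k=19): L=123 R=234

Answer: 123 234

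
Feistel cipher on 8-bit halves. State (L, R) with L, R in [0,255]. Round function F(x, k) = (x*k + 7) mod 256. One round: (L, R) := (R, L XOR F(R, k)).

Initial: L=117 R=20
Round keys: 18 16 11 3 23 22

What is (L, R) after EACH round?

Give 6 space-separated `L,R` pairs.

Answer: 20,26 26,179 179,162 162,94 94,219 219,135

Derivation:
Round 1 (k=18): L=20 R=26
Round 2 (k=16): L=26 R=179
Round 3 (k=11): L=179 R=162
Round 4 (k=3): L=162 R=94
Round 5 (k=23): L=94 R=219
Round 6 (k=22): L=219 R=135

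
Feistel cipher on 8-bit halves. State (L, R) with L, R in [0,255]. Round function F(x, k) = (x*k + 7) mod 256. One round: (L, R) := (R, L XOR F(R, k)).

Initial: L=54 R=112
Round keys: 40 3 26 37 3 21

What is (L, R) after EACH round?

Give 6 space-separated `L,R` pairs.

Round 1 (k=40): L=112 R=177
Round 2 (k=3): L=177 R=106
Round 3 (k=26): L=106 R=122
Round 4 (k=37): L=122 R=195
Round 5 (k=3): L=195 R=42
Round 6 (k=21): L=42 R=186

Answer: 112,177 177,106 106,122 122,195 195,42 42,186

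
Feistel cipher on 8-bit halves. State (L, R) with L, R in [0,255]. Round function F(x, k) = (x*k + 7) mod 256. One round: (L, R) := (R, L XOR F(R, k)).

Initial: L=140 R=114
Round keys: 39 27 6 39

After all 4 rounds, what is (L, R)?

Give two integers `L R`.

Answer: 158 241

Derivation:
Round 1 (k=39): L=114 R=233
Round 2 (k=27): L=233 R=232
Round 3 (k=6): L=232 R=158
Round 4 (k=39): L=158 R=241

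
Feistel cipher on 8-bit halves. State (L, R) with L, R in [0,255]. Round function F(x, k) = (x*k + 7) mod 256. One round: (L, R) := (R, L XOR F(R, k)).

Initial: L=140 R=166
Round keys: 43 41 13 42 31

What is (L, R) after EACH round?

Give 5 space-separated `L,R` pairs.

Round 1 (k=43): L=166 R=101
Round 2 (k=41): L=101 R=146
Round 3 (k=13): L=146 R=20
Round 4 (k=42): L=20 R=221
Round 5 (k=31): L=221 R=222

Answer: 166,101 101,146 146,20 20,221 221,222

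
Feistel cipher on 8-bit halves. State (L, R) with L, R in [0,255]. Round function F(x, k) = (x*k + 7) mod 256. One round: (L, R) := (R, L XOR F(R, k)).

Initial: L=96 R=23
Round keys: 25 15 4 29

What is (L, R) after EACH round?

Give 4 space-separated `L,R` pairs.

Round 1 (k=25): L=23 R=38
Round 2 (k=15): L=38 R=86
Round 3 (k=4): L=86 R=121
Round 4 (k=29): L=121 R=234

Answer: 23,38 38,86 86,121 121,234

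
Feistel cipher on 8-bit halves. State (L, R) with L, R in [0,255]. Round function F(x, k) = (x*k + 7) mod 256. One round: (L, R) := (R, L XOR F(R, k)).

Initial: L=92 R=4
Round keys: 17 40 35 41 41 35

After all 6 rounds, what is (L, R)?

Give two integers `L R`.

Answer: 75 93

Derivation:
Round 1 (k=17): L=4 R=23
Round 2 (k=40): L=23 R=155
Round 3 (k=35): L=155 R=47
Round 4 (k=41): L=47 R=21
Round 5 (k=41): L=21 R=75
Round 6 (k=35): L=75 R=93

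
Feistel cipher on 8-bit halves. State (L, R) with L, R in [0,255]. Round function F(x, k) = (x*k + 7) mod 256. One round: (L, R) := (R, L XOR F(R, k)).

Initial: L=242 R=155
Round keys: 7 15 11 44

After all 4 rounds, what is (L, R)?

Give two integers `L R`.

Round 1 (k=7): L=155 R=182
Round 2 (k=15): L=182 R=42
Round 3 (k=11): L=42 R=99
Round 4 (k=44): L=99 R=33

Answer: 99 33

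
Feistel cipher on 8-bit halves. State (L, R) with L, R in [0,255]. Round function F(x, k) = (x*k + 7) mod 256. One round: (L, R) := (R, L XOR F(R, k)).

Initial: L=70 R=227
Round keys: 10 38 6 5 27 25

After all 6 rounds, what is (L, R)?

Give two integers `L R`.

Answer: 86 48

Derivation:
Round 1 (k=10): L=227 R=163
Round 2 (k=38): L=163 R=218
Round 3 (k=6): L=218 R=128
Round 4 (k=5): L=128 R=93
Round 5 (k=27): L=93 R=86
Round 6 (k=25): L=86 R=48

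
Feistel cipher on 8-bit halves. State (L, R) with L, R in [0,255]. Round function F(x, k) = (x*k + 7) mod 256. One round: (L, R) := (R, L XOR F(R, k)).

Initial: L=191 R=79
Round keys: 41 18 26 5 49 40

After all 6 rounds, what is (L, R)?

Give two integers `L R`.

Answer: 124 112

Derivation:
Round 1 (k=41): L=79 R=17
Round 2 (k=18): L=17 R=118
Round 3 (k=26): L=118 R=18
Round 4 (k=5): L=18 R=23
Round 5 (k=49): L=23 R=124
Round 6 (k=40): L=124 R=112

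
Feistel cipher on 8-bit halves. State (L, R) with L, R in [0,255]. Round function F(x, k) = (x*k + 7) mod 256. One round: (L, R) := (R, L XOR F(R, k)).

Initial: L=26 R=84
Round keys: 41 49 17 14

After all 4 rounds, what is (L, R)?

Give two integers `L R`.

Round 1 (k=41): L=84 R=97
Round 2 (k=49): L=97 R=204
Round 3 (k=17): L=204 R=242
Round 4 (k=14): L=242 R=143

Answer: 242 143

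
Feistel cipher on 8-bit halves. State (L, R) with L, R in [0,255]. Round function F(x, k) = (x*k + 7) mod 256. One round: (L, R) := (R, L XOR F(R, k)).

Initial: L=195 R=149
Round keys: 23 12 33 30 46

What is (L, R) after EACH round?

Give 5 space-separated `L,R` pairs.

Answer: 149,169 169,102 102,132 132,25 25,1

Derivation:
Round 1 (k=23): L=149 R=169
Round 2 (k=12): L=169 R=102
Round 3 (k=33): L=102 R=132
Round 4 (k=30): L=132 R=25
Round 5 (k=46): L=25 R=1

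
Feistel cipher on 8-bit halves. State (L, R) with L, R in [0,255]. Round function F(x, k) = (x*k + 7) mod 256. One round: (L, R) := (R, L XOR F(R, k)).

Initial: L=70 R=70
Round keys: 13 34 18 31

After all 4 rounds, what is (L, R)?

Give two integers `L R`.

Answer: 158 98

Derivation:
Round 1 (k=13): L=70 R=211
Round 2 (k=34): L=211 R=75
Round 3 (k=18): L=75 R=158
Round 4 (k=31): L=158 R=98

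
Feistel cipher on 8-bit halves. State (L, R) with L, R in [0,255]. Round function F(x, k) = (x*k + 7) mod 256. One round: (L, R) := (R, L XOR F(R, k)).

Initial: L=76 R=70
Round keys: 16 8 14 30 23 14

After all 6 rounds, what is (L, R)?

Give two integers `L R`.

Answer: 203 19

Derivation:
Round 1 (k=16): L=70 R=43
Round 2 (k=8): L=43 R=25
Round 3 (k=14): L=25 R=78
Round 4 (k=30): L=78 R=50
Round 5 (k=23): L=50 R=203
Round 6 (k=14): L=203 R=19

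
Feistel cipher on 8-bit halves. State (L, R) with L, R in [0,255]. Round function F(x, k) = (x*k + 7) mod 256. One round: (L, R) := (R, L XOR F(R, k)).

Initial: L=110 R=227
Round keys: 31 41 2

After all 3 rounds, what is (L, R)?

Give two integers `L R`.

Answer: 98 33

Derivation:
Round 1 (k=31): L=227 R=234
Round 2 (k=41): L=234 R=98
Round 3 (k=2): L=98 R=33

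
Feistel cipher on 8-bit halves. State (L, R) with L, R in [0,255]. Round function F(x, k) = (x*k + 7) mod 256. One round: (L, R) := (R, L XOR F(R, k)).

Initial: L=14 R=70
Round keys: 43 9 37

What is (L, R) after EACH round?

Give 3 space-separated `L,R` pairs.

Answer: 70,199 199,64 64,128

Derivation:
Round 1 (k=43): L=70 R=199
Round 2 (k=9): L=199 R=64
Round 3 (k=37): L=64 R=128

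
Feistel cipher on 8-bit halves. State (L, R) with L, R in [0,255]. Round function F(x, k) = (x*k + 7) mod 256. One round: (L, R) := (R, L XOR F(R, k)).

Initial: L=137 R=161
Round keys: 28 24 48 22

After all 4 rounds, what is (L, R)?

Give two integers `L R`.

Round 1 (k=28): L=161 R=42
Round 2 (k=24): L=42 R=86
Round 3 (k=48): L=86 R=13
Round 4 (k=22): L=13 R=115

Answer: 13 115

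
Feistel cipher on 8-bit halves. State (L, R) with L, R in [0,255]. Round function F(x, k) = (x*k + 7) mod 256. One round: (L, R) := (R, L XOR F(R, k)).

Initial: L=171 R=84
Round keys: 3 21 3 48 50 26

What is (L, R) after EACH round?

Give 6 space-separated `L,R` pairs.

Answer: 84,168 168,155 155,112 112,156 156,15 15,17

Derivation:
Round 1 (k=3): L=84 R=168
Round 2 (k=21): L=168 R=155
Round 3 (k=3): L=155 R=112
Round 4 (k=48): L=112 R=156
Round 5 (k=50): L=156 R=15
Round 6 (k=26): L=15 R=17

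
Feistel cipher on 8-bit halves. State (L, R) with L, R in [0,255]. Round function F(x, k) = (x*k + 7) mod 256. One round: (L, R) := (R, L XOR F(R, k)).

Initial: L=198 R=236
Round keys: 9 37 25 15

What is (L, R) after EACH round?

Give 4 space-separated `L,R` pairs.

Answer: 236,149 149,124 124,182 182,205

Derivation:
Round 1 (k=9): L=236 R=149
Round 2 (k=37): L=149 R=124
Round 3 (k=25): L=124 R=182
Round 4 (k=15): L=182 R=205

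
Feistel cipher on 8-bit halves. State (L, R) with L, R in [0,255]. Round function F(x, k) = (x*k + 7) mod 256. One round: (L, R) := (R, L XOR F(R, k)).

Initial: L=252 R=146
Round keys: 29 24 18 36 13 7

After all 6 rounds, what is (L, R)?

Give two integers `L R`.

Round 1 (k=29): L=146 R=109
Round 2 (k=24): L=109 R=173
Round 3 (k=18): L=173 R=92
Round 4 (k=36): L=92 R=90
Round 5 (k=13): L=90 R=197
Round 6 (k=7): L=197 R=48

Answer: 197 48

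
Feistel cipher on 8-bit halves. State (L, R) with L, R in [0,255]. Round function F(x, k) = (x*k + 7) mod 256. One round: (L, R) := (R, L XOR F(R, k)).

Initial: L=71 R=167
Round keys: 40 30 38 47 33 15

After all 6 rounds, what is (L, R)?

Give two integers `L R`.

Round 1 (k=40): L=167 R=88
Round 2 (k=30): L=88 R=240
Round 3 (k=38): L=240 R=255
Round 4 (k=47): L=255 R=40
Round 5 (k=33): L=40 R=208
Round 6 (k=15): L=208 R=31

Answer: 208 31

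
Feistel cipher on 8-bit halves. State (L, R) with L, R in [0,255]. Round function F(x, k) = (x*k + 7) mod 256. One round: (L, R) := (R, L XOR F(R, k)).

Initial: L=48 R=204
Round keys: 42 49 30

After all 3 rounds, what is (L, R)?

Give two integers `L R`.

Answer: 234 60

Derivation:
Round 1 (k=42): L=204 R=79
Round 2 (k=49): L=79 R=234
Round 3 (k=30): L=234 R=60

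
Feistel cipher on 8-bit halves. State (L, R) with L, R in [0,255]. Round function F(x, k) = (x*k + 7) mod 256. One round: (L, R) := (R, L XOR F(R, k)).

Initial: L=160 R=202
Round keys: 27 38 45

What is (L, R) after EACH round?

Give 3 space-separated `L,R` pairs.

Round 1 (k=27): L=202 R=245
Round 2 (k=38): L=245 R=175
Round 3 (k=45): L=175 R=63

Answer: 202,245 245,175 175,63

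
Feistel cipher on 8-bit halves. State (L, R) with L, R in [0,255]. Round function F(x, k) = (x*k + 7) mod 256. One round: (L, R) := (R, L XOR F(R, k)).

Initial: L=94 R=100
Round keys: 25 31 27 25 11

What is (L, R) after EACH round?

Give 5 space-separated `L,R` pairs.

Round 1 (k=25): L=100 R=149
Round 2 (k=31): L=149 R=118
Round 3 (k=27): L=118 R=236
Round 4 (k=25): L=236 R=101
Round 5 (k=11): L=101 R=178

Answer: 100,149 149,118 118,236 236,101 101,178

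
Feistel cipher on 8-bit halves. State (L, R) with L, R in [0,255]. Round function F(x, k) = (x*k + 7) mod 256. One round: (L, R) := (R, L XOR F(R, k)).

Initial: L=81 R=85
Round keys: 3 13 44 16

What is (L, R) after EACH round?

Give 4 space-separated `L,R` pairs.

Round 1 (k=3): L=85 R=87
Round 2 (k=13): L=87 R=39
Round 3 (k=44): L=39 R=236
Round 4 (k=16): L=236 R=224

Answer: 85,87 87,39 39,236 236,224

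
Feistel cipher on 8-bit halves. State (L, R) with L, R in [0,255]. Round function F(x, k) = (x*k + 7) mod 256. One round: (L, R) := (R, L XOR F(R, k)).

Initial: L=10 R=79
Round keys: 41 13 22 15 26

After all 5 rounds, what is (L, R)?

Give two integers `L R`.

Answer: 136 204

Derivation:
Round 1 (k=41): L=79 R=164
Round 2 (k=13): L=164 R=20
Round 3 (k=22): L=20 R=27
Round 4 (k=15): L=27 R=136
Round 5 (k=26): L=136 R=204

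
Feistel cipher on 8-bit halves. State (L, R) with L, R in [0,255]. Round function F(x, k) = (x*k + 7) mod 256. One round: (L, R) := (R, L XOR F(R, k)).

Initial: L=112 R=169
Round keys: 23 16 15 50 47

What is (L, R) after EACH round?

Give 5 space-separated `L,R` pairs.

Answer: 169,70 70,206 206,95 95,91 91,227

Derivation:
Round 1 (k=23): L=169 R=70
Round 2 (k=16): L=70 R=206
Round 3 (k=15): L=206 R=95
Round 4 (k=50): L=95 R=91
Round 5 (k=47): L=91 R=227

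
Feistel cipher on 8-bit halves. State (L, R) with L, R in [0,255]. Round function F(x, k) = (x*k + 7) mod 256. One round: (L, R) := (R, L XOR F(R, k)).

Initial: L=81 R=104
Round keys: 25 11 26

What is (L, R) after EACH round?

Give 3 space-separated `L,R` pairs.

Answer: 104,126 126,25 25,239

Derivation:
Round 1 (k=25): L=104 R=126
Round 2 (k=11): L=126 R=25
Round 3 (k=26): L=25 R=239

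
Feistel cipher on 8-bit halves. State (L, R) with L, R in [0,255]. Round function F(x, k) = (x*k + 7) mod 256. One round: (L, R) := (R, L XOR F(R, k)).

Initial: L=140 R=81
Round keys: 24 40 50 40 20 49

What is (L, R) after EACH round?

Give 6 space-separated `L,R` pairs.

Answer: 81,19 19,174 174,16 16,41 41,43 43,107

Derivation:
Round 1 (k=24): L=81 R=19
Round 2 (k=40): L=19 R=174
Round 3 (k=50): L=174 R=16
Round 4 (k=40): L=16 R=41
Round 5 (k=20): L=41 R=43
Round 6 (k=49): L=43 R=107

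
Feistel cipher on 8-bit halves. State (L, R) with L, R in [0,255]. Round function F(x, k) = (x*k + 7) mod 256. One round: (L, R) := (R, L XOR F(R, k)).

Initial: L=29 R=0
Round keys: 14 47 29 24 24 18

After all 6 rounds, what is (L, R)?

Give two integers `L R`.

Round 1 (k=14): L=0 R=26
Round 2 (k=47): L=26 R=205
Round 3 (k=29): L=205 R=90
Round 4 (k=24): L=90 R=186
Round 5 (k=24): L=186 R=45
Round 6 (k=18): L=45 R=139

Answer: 45 139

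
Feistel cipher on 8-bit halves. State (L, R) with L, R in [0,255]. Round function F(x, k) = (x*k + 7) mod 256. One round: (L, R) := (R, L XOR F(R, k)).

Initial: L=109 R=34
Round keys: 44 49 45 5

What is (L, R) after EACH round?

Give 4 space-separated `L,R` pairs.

Round 1 (k=44): L=34 R=178
Round 2 (k=49): L=178 R=59
Round 3 (k=45): L=59 R=212
Round 4 (k=5): L=212 R=16

Answer: 34,178 178,59 59,212 212,16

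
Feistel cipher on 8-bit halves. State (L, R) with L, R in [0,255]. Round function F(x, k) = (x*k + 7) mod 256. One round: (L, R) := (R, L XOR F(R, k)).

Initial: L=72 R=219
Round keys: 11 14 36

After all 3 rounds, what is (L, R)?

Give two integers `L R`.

Answer: 204 143

Derivation:
Round 1 (k=11): L=219 R=56
Round 2 (k=14): L=56 R=204
Round 3 (k=36): L=204 R=143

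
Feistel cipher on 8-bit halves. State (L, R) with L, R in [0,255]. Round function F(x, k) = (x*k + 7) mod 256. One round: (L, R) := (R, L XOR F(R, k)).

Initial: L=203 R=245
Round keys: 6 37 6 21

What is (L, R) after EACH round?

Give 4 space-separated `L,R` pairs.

Answer: 245,14 14,248 248,217 217,44

Derivation:
Round 1 (k=6): L=245 R=14
Round 2 (k=37): L=14 R=248
Round 3 (k=6): L=248 R=217
Round 4 (k=21): L=217 R=44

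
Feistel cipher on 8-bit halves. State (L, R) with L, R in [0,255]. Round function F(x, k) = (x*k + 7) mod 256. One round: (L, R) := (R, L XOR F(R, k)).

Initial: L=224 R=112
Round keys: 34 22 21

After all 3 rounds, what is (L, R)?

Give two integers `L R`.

Answer: 209 43

Derivation:
Round 1 (k=34): L=112 R=7
Round 2 (k=22): L=7 R=209
Round 3 (k=21): L=209 R=43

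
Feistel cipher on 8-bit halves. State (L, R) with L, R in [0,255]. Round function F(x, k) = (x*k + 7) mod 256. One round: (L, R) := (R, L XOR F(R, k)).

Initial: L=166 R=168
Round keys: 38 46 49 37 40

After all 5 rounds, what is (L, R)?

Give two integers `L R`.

Answer: 29 106

Derivation:
Round 1 (k=38): L=168 R=81
Round 2 (k=46): L=81 R=61
Round 3 (k=49): L=61 R=229
Round 4 (k=37): L=229 R=29
Round 5 (k=40): L=29 R=106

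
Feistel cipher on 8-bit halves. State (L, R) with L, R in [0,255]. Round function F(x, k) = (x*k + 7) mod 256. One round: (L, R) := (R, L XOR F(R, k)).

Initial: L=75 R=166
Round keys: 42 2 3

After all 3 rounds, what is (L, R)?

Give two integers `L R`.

Round 1 (k=42): L=166 R=8
Round 2 (k=2): L=8 R=177
Round 3 (k=3): L=177 R=18

Answer: 177 18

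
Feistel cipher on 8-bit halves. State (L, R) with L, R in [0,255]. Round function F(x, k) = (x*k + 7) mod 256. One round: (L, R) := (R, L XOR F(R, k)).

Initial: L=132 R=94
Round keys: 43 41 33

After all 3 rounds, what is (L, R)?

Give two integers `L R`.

Round 1 (k=43): L=94 R=85
Round 2 (k=41): L=85 R=250
Round 3 (k=33): L=250 R=20

Answer: 250 20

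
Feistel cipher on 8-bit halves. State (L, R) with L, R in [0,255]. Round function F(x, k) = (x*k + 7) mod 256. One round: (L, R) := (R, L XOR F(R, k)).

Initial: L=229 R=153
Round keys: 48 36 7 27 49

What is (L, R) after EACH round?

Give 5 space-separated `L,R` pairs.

Round 1 (k=48): L=153 R=82
Round 2 (k=36): L=82 R=22
Round 3 (k=7): L=22 R=243
Round 4 (k=27): L=243 R=190
Round 5 (k=49): L=190 R=150

Answer: 153,82 82,22 22,243 243,190 190,150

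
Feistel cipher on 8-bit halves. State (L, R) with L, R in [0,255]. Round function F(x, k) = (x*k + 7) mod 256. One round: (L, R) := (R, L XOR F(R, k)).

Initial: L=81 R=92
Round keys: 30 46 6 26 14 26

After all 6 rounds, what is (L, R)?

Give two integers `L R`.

Answer: 252 165

Derivation:
Round 1 (k=30): L=92 R=158
Round 2 (k=46): L=158 R=55
Round 3 (k=6): L=55 R=207
Round 4 (k=26): L=207 R=58
Round 5 (k=14): L=58 R=252
Round 6 (k=26): L=252 R=165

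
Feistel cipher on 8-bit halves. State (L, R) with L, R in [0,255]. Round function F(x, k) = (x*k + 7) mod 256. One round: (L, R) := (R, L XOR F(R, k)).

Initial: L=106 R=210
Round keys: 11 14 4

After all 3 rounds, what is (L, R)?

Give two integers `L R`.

Answer: 123 148

Derivation:
Round 1 (k=11): L=210 R=103
Round 2 (k=14): L=103 R=123
Round 3 (k=4): L=123 R=148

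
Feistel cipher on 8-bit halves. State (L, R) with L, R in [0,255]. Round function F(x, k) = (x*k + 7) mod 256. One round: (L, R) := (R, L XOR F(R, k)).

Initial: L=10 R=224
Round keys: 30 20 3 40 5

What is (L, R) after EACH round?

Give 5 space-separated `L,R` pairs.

Round 1 (k=30): L=224 R=77
Round 2 (k=20): L=77 R=235
Round 3 (k=3): L=235 R=133
Round 4 (k=40): L=133 R=36
Round 5 (k=5): L=36 R=62

Answer: 224,77 77,235 235,133 133,36 36,62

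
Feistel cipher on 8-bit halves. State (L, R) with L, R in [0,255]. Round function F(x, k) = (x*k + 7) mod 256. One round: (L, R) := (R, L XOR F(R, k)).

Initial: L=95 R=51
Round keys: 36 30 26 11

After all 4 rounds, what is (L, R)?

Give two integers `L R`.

Answer: 179 36

Derivation:
Round 1 (k=36): L=51 R=108
Round 2 (k=30): L=108 R=156
Round 3 (k=26): L=156 R=179
Round 4 (k=11): L=179 R=36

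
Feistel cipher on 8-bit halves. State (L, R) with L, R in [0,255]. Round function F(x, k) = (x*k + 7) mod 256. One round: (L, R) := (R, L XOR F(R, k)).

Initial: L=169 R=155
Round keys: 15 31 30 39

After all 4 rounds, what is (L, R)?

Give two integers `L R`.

Answer: 224 78

Derivation:
Round 1 (k=15): L=155 R=181
Round 2 (k=31): L=181 R=105
Round 3 (k=30): L=105 R=224
Round 4 (k=39): L=224 R=78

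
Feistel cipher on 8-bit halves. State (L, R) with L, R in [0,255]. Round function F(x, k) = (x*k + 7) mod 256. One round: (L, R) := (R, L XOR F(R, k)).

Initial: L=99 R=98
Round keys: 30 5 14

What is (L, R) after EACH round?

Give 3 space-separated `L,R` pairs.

Round 1 (k=30): L=98 R=224
Round 2 (k=5): L=224 R=5
Round 3 (k=14): L=5 R=173

Answer: 98,224 224,5 5,173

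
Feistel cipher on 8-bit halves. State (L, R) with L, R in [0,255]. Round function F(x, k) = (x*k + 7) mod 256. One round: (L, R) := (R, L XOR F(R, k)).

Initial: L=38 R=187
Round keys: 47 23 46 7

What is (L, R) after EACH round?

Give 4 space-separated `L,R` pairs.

Answer: 187,122 122,70 70,225 225,104

Derivation:
Round 1 (k=47): L=187 R=122
Round 2 (k=23): L=122 R=70
Round 3 (k=46): L=70 R=225
Round 4 (k=7): L=225 R=104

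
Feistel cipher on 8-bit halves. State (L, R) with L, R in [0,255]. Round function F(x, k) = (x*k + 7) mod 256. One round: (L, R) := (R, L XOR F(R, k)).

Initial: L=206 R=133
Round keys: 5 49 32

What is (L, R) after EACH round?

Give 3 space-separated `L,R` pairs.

Round 1 (k=5): L=133 R=110
Round 2 (k=49): L=110 R=144
Round 3 (k=32): L=144 R=105

Answer: 133,110 110,144 144,105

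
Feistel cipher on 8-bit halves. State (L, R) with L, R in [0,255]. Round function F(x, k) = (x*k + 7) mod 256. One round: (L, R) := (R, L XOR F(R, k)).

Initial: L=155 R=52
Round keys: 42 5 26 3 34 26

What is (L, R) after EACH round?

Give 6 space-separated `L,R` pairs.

Round 1 (k=42): L=52 R=20
Round 2 (k=5): L=20 R=95
Round 3 (k=26): L=95 R=185
Round 4 (k=3): L=185 R=109
Round 5 (k=34): L=109 R=56
Round 6 (k=26): L=56 R=218

Answer: 52,20 20,95 95,185 185,109 109,56 56,218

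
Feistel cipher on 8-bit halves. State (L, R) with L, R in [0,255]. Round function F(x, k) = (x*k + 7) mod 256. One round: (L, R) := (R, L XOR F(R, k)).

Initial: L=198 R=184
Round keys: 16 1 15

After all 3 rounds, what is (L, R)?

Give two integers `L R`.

Answer: 240 86

Derivation:
Round 1 (k=16): L=184 R=65
Round 2 (k=1): L=65 R=240
Round 3 (k=15): L=240 R=86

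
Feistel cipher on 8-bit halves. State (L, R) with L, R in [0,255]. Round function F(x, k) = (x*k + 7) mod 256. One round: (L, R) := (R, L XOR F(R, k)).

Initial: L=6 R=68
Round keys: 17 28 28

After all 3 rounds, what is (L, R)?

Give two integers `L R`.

Answer: 55 134

Derivation:
Round 1 (k=17): L=68 R=141
Round 2 (k=28): L=141 R=55
Round 3 (k=28): L=55 R=134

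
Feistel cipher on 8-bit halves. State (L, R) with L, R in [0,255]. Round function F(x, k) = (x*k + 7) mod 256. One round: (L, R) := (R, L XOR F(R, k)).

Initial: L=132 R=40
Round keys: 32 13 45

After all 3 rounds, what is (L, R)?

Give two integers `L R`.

Round 1 (k=32): L=40 R=131
Round 2 (k=13): L=131 R=134
Round 3 (k=45): L=134 R=22

Answer: 134 22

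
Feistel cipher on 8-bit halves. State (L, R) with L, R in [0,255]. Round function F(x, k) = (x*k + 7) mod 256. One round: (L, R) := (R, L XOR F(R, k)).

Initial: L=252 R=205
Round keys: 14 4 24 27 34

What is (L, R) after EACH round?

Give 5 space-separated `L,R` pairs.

Round 1 (k=14): L=205 R=193
Round 2 (k=4): L=193 R=198
Round 3 (k=24): L=198 R=86
Round 4 (k=27): L=86 R=223
Round 5 (k=34): L=223 R=243

Answer: 205,193 193,198 198,86 86,223 223,243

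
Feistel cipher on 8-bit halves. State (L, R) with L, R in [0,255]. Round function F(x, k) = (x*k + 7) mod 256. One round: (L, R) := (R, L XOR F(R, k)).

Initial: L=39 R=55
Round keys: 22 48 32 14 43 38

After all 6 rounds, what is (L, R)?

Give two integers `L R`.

Round 1 (k=22): L=55 R=230
Round 2 (k=48): L=230 R=16
Round 3 (k=32): L=16 R=225
Round 4 (k=14): L=225 R=69
Round 5 (k=43): L=69 R=127
Round 6 (k=38): L=127 R=164

Answer: 127 164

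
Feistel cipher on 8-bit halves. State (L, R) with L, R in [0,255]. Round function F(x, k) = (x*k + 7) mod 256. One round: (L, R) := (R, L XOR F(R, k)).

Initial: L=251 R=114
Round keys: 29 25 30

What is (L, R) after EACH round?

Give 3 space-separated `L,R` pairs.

Round 1 (k=29): L=114 R=10
Round 2 (k=25): L=10 R=115
Round 3 (k=30): L=115 R=139

Answer: 114,10 10,115 115,139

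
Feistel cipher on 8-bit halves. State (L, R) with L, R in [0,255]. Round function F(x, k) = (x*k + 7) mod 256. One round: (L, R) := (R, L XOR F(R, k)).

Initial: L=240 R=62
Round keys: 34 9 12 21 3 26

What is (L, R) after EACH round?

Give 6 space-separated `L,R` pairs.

Answer: 62,179 179,108 108,164 164,23 23,232 232,128

Derivation:
Round 1 (k=34): L=62 R=179
Round 2 (k=9): L=179 R=108
Round 3 (k=12): L=108 R=164
Round 4 (k=21): L=164 R=23
Round 5 (k=3): L=23 R=232
Round 6 (k=26): L=232 R=128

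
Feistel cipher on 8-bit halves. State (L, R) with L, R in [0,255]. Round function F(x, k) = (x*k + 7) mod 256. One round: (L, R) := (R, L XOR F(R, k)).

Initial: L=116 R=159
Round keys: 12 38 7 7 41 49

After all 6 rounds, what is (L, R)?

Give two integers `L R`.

Answer: 72 176

Derivation:
Round 1 (k=12): L=159 R=15
Round 2 (k=38): L=15 R=222
Round 3 (k=7): L=222 R=22
Round 4 (k=7): L=22 R=127
Round 5 (k=41): L=127 R=72
Round 6 (k=49): L=72 R=176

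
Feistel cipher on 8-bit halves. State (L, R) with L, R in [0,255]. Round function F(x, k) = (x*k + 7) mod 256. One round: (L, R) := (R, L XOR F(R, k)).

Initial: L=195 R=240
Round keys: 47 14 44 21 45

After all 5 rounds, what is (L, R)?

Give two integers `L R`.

Round 1 (k=47): L=240 R=212
Round 2 (k=14): L=212 R=111
Round 3 (k=44): L=111 R=207
Round 4 (k=21): L=207 R=109
Round 5 (k=45): L=109 R=255

Answer: 109 255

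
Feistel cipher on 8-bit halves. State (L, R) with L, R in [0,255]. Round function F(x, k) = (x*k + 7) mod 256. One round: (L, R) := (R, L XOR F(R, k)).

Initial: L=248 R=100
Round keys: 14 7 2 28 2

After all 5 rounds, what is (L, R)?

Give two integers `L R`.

Answer: 251 197

Derivation:
Round 1 (k=14): L=100 R=135
Round 2 (k=7): L=135 R=220
Round 3 (k=2): L=220 R=56
Round 4 (k=28): L=56 R=251
Round 5 (k=2): L=251 R=197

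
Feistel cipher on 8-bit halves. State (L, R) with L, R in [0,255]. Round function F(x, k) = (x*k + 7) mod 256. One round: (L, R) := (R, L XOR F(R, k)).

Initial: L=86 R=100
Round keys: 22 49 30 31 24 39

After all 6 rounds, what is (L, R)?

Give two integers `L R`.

Round 1 (k=22): L=100 R=201
Round 2 (k=49): L=201 R=228
Round 3 (k=30): L=228 R=118
Round 4 (k=31): L=118 R=181
Round 5 (k=24): L=181 R=137
Round 6 (k=39): L=137 R=83

Answer: 137 83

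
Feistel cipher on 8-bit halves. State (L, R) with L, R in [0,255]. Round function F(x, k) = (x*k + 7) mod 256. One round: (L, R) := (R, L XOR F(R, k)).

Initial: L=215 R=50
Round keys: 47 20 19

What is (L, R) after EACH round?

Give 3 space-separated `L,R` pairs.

Round 1 (k=47): L=50 R=226
Round 2 (k=20): L=226 R=157
Round 3 (k=19): L=157 R=76

Answer: 50,226 226,157 157,76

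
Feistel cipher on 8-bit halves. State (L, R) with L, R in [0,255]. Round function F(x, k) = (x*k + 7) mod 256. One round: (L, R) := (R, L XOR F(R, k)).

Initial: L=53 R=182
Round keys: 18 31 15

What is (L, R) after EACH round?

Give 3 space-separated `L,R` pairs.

Answer: 182,230 230,87 87,198

Derivation:
Round 1 (k=18): L=182 R=230
Round 2 (k=31): L=230 R=87
Round 3 (k=15): L=87 R=198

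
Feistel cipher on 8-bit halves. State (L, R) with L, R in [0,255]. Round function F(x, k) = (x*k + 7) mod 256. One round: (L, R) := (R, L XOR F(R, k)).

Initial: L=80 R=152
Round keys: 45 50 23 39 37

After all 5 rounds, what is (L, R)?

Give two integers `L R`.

Round 1 (k=45): L=152 R=239
Round 2 (k=50): L=239 R=45
Round 3 (k=23): L=45 R=253
Round 4 (k=39): L=253 R=191
Round 5 (k=37): L=191 R=95

Answer: 191 95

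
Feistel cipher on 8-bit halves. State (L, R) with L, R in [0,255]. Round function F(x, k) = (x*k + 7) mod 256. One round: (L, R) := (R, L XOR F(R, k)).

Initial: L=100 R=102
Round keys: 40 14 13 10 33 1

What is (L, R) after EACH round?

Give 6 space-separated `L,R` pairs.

Round 1 (k=40): L=102 R=147
Round 2 (k=14): L=147 R=119
Round 3 (k=13): L=119 R=129
Round 4 (k=10): L=129 R=102
Round 5 (k=33): L=102 R=172
Round 6 (k=1): L=172 R=213

Answer: 102,147 147,119 119,129 129,102 102,172 172,213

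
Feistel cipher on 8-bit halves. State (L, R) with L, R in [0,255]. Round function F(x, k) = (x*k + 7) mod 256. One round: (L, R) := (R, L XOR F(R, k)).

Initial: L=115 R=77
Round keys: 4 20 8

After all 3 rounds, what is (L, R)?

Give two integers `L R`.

Answer: 234 31

Derivation:
Round 1 (k=4): L=77 R=72
Round 2 (k=20): L=72 R=234
Round 3 (k=8): L=234 R=31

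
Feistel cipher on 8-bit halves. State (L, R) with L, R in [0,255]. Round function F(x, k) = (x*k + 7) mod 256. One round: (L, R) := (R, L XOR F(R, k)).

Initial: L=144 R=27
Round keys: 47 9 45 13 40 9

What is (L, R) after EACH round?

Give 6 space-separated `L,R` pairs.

Round 1 (k=47): L=27 R=108
Round 2 (k=9): L=108 R=200
Round 3 (k=45): L=200 R=67
Round 4 (k=13): L=67 R=166
Round 5 (k=40): L=166 R=180
Round 6 (k=9): L=180 R=253

Answer: 27,108 108,200 200,67 67,166 166,180 180,253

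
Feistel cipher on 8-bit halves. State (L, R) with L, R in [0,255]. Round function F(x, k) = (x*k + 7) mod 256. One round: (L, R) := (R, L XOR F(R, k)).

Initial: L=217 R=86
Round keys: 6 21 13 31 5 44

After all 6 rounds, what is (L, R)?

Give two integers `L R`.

Round 1 (k=6): L=86 R=210
Round 2 (k=21): L=210 R=23
Round 3 (k=13): L=23 R=224
Round 4 (k=31): L=224 R=48
Round 5 (k=5): L=48 R=23
Round 6 (k=44): L=23 R=203

Answer: 23 203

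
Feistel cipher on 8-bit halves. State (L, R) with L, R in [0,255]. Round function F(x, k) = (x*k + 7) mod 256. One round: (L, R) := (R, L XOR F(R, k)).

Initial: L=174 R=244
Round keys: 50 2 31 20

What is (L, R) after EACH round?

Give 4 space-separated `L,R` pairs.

Round 1 (k=50): L=244 R=1
Round 2 (k=2): L=1 R=253
Round 3 (k=31): L=253 R=171
Round 4 (k=20): L=171 R=158

Answer: 244,1 1,253 253,171 171,158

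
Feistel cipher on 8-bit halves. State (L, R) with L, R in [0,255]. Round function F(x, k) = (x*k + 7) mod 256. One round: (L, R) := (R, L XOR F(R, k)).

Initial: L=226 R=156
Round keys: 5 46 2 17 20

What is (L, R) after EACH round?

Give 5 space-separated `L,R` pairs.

Answer: 156,241 241,201 201,104 104,38 38,151

Derivation:
Round 1 (k=5): L=156 R=241
Round 2 (k=46): L=241 R=201
Round 3 (k=2): L=201 R=104
Round 4 (k=17): L=104 R=38
Round 5 (k=20): L=38 R=151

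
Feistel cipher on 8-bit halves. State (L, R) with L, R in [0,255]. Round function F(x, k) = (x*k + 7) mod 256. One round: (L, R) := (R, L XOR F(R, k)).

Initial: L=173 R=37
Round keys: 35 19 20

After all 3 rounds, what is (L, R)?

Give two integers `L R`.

Round 1 (k=35): L=37 R=187
Round 2 (k=19): L=187 R=205
Round 3 (k=20): L=205 R=176

Answer: 205 176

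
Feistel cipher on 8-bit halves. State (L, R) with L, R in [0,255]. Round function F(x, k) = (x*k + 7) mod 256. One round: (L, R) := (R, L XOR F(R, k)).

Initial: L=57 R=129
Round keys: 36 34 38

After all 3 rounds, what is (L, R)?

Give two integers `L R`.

Round 1 (k=36): L=129 R=18
Round 2 (k=34): L=18 R=234
Round 3 (k=38): L=234 R=209

Answer: 234 209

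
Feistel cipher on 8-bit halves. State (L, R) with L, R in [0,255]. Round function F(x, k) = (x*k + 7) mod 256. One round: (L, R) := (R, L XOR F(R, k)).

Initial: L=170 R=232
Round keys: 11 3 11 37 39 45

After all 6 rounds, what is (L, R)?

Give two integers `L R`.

Round 1 (k=11): L=232 R=85
Round 2 (k=3): L=85 R=238
Round 3 (k=11): L=238 R=20
Round 4 (k=37): L=20 R=5
Round 5 (k=39): L=5 R=222
Round 6 (k=45): L=222 R=8

Answer: 222 8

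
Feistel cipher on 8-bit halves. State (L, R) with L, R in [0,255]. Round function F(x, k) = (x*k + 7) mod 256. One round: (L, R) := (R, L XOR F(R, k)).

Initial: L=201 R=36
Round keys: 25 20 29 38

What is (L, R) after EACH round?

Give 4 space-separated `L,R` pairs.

Answer: 36,66 66,11 11,4 4,148

Derivation:
Round 1 (k=25): L=36 R=66
Round 2 (k=20): L=66 R=11
Round 3 (k=29): L=11 R=4
Round 4 (k=38): L=4 R=148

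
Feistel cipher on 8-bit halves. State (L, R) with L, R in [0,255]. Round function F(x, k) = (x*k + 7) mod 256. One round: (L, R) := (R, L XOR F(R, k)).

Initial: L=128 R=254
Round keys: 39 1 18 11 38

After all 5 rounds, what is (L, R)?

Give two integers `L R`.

Answer: 91 211

Derivation:
Round 1 (k=39): L=254 R=57
Round 2 (k=1): L=57 R=190
Round 3 (k=18): L=190 R=90
Round 4 (k=11): L=90 R=91
Round 5 (k=38): L=91 R=211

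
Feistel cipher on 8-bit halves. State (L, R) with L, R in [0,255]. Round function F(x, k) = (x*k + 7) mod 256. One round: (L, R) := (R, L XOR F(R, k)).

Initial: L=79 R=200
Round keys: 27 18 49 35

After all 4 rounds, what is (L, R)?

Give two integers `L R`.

Round 1 (k=27): L=200 R=80
Round 2 (k=18): L=80 R=111
Round 3 (k=49): L=111 R=22
Round 4 (k=35): L=22 R=102

Answer: 22 102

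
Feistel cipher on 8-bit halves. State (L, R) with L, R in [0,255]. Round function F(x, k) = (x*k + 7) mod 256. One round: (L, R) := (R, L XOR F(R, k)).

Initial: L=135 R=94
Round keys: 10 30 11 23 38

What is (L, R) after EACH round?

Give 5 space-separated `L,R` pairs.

Round 1 (k=10): L=94 R=52
Round 2 (k=30): L=52 R=65
Round 3 (k=11): L=65 R=230
Round 4 (k=23): L=230 R=240
Round 5 (k=38): L=240 R=65

Answer: 94,52 52,65 65,230 230,240 240,65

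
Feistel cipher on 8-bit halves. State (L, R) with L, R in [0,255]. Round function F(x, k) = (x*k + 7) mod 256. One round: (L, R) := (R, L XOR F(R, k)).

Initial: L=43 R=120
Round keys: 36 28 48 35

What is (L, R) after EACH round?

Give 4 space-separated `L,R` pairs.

Round 1 (k=36): L=120 R=204
Round 2 (k=28): L=204 R=47
Round 3 (k=48): L=47 R=27
Round 4 (k=35): L=27 R=151

Answer: 120,204 204,47 47,27 27,151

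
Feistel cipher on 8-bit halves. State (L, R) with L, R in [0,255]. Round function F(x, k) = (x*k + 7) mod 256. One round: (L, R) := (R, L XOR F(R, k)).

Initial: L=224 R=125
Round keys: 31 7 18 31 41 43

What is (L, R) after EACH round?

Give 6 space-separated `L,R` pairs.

Answer: 125,202 202,240 240,45 45,138 138,12 12,129

Derivation:
Round 1 (k=31): L=125 R=202
Round 2 (k=7): L=202 R=240
Round 3 (k=18): L=240 R=45
Round 4 (k=31): L=45 R=138
Round 5 (k=41): L=138 R=12
Round 6 (k=43): L=12 R=129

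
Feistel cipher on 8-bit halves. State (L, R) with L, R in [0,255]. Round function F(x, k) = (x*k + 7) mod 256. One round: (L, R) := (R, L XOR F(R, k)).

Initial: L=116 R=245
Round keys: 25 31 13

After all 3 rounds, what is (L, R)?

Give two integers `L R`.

Round 1 (k=25): L=245 R=128
Round 2 (k=31): L=128 R=114
Round 3 (k=13): L=114 R=81

Answer: 114 81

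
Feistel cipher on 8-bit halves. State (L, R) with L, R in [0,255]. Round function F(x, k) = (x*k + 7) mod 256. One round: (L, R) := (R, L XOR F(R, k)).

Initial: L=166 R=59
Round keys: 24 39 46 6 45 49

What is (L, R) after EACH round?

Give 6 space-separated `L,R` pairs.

Round 1 (k=24): L=59 R=41
Round 2 (k=39): L=41 R=125
Round 3 (k=46): L=125 R=84
Round 4 (k=6): L=84 R=130
Round 5 (k=45): L=130 R=181
Round 6 (k=49): L=181 R=46

Answer: 59,41 41,125 125,84 84,130 130,181 181,46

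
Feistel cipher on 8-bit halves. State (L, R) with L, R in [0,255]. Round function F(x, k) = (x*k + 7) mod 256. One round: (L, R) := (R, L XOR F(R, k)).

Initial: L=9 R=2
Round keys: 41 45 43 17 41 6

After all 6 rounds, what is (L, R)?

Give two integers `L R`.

Answer: 137 237

Derivation:
Round 1 (k=41): L=2 R=80
Round 2 (k=45): L=80 R=21
Round 3 (k=43): L=21 R=222
Round 4 (k=17): L=222 R=208
Round 5 (k=41): L=208 R=137
Round 6 (k=6): L=137 R=237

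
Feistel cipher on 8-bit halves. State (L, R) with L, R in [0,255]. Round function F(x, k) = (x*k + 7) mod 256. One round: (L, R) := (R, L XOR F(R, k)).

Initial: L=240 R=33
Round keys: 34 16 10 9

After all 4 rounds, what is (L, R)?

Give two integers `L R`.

Answer: 186 39

Derivation:
Round 1 (k=34): L=33 R=153
Round 2 (k=16): L=153 R=182
Round 3 (k=10): L=182 R=186
Round 4 (k=9): L=186 R=39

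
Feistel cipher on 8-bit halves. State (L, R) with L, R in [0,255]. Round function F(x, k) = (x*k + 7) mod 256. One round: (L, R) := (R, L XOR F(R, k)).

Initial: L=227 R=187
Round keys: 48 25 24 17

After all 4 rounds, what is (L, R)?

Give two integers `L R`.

Round 1 (k=48): L=187 R=244
Round 2 (k=25): L=244 R=96
Round 3 (k=24): L=96 R=243
Round 4 (k=17): L=243 R=74

Answer: 243 74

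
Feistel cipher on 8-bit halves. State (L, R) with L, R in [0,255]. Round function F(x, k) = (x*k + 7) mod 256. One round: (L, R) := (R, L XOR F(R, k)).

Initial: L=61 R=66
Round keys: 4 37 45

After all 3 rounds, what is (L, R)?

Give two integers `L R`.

Answer: 3 188

Derivation:
Round 1 (k=4): L=66 R=50
Round 2 (k=37): L=50 R=3
Round 3 (k=45): L=3 R=188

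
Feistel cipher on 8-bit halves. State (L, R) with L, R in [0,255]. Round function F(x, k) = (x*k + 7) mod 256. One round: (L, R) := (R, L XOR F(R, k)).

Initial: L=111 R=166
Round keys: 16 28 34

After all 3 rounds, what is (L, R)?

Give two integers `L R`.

Answer: 65 161

Derivation:
Round 1 (k=16): L=166 R=8
Round 2 (k=28): L=8 R=65
Round 3 (k=34): L=65 R=161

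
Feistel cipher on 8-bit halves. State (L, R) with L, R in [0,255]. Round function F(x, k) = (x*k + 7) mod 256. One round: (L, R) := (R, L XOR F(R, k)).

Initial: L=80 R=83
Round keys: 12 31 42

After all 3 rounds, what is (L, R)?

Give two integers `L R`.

Answer: 255 102

Derivation:
Round 1 (k=12): L=83 R=187
Round 2 (k=31): L=187 R=255
Round 3 (k=42): L=255 R=102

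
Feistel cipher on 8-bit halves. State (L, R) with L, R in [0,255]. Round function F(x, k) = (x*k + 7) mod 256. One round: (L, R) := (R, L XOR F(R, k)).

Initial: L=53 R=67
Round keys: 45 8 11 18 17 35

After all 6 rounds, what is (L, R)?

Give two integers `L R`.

Round 1 (k=45): L=67 R=251
Round 2 (k=8): L=251 R=156
Round 3 (k=11): L=156 R=64
Round 4 (k=18): L=64 R=27
Round 5 (k=17): L=27 R=146
Round 6 (k=35): L=146 R=230

Answer: 146 230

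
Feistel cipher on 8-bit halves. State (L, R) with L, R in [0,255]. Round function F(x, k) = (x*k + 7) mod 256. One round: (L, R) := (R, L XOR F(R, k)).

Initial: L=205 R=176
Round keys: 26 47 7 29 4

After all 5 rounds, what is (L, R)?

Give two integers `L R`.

Answer: 34 199

Derivation:
Round 1 (k=26): L=176 R=42
Round 2 (k=47): L=42 R=13
Round 3 (k=7): L=13 R=72
Round 4 (k=29): L=72 R=34
Round 5 (k=4): L=34 R=199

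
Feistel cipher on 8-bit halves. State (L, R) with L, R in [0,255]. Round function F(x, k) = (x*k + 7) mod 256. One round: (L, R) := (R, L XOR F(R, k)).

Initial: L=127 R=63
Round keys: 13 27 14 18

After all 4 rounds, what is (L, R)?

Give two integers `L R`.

Answer: 112 150

Derivation:
Round 1 (k=13): L=63 R=69
Round 2 (k=27): L=69 R=113
Round 3 (k=14): L=113 R=112
Round 4 (k=18): L=112 R=150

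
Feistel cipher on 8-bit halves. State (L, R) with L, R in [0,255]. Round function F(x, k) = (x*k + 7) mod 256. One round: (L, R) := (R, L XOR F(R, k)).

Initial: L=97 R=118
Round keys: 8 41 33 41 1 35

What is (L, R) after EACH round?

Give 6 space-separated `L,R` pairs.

Round 1 (k=8): L=118 R=214
Round 2 (k=41): L=214 R=59
Round 3 (k=33): L=59 R=116
Round 4 (k=41): L=116 R=160
Round 5 (k=1): L=160 R=211
Round 6 (k=35): L=211 R=64

Answer: 118,214 214,59 59,116 116,160 160,211 211,64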